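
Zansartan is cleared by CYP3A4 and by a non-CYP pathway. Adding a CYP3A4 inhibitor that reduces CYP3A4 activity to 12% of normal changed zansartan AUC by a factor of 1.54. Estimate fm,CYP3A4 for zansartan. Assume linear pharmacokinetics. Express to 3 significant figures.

Let x = fm,CYP3A4. Because AUC ∝ 1/CL, relative clearance fell to 1/1.54 = 0.6494.
Setting x·0.12 + (1 − x) = 0.6494 and solving: x = (0.6494 − 1)/(0.12 − 1) = 0.398.

0.398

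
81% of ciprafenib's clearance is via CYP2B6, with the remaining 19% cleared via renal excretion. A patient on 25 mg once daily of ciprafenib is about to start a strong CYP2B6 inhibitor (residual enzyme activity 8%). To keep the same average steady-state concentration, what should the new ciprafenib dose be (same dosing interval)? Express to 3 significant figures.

The CYP2B6 pathway (81% of clearance) falls to 0.08× activity: 0.81 × 0.08 = 0.0648.
Non-CYP routes (19%) are unchanged.
New clearance relative to baseline: 0.0648 + 0.19 = 0.2548.
Exposure is unchanged when dose changes in proportion to clearance. New dose = 25 mg × 0.2548 = 6.37 mg.

6.37 mg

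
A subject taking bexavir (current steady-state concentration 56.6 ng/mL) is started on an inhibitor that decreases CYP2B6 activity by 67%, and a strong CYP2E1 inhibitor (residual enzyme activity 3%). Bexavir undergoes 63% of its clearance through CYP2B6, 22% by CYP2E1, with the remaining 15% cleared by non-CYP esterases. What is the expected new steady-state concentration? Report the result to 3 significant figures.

The CYP2B6 pathway (63% of clearance) is reduced to 0.33× activity: 0.63 × 0.33 = 0.2079.
The CYP2E1 pathway (22% of clearance) drops to 0.03× activity: 0.22 × 0.03 = 0.0066.
The remaining 15% of clearance is unaffected.
CL_new/CL_old = 0.2079 + 0.0066 + 0.15 = 0.3645.
New steady-state concentration = 56.6 / 0.3645 = 155 ng/mL (concentration scales inversely with clearance).

155 ng/mL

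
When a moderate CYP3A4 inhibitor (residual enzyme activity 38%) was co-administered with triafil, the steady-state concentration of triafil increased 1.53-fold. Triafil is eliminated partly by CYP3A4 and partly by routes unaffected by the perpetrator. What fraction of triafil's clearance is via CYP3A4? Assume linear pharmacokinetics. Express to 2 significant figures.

0.56

Let x = fm,CYP3A4. Because steady-state concentration ∝ 1/CL, relative clearance fell to 1/1.53 = 0.6536.
Only the CYP3A4 route changed, so 0.6536 = x·0.38 + (1 − x), giving x = 0.56.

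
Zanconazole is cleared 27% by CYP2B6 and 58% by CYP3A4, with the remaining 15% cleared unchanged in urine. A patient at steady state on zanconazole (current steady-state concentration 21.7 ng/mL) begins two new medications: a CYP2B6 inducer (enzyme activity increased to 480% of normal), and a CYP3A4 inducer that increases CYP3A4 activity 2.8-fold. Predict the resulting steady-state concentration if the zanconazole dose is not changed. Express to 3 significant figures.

CYP2B6: 0.27 × 4.8 = 1.296
CYP3A4: 0.58 × 2.8 = 1.624
Other: 0.15 (unchanged)
Relative clearance = 1.296 + 1.624 + 0.15 = 3.07.
Dividing the baseline by the relative clearance: 21.7 / 3.07 = 7.07 ng/mL.

7.07 ng/mL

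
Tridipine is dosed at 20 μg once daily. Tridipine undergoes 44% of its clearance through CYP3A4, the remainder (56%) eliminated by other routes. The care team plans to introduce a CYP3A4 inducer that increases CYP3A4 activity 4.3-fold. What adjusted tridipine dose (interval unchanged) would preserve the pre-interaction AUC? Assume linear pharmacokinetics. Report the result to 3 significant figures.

The CYP3A4 pathway (44% of clearance) increases to 4.3× activity: 0.44 × 4.3 = 1.892.
Non-CYP routes (56%) are unchanged.
New clearance relative to baseline: 1.892 + 0.56 = 2.452.
To maintain the same steady-state level, dose must scale with clearance: new dose = 20 × 2.452 = 49.0 μg.

49.0 μg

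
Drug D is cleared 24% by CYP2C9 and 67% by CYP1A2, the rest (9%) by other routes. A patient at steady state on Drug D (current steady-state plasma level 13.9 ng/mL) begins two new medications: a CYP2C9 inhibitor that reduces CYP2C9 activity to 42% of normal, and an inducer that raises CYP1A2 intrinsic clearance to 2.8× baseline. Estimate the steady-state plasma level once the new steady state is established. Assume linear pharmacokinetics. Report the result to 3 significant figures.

The CYP2C9 pathway (24% of clearance) drops to 0.42× activity: 0.24 × 0.42 = 0.1008.
The CYP1A2 pathway (67% of clearance) is boosted to 2.8× activity: 0.67 × 2.8 = 1.876.
The remaining 9% of clearance is unaffected.
Relative clearance = 0.1008 + 1.876 + 0.09 = 2.0668.
Dividing the baseline by the relative clearance: 13.9 / 2.0668 = 6.73 ng/mL.

6.73 ng/mL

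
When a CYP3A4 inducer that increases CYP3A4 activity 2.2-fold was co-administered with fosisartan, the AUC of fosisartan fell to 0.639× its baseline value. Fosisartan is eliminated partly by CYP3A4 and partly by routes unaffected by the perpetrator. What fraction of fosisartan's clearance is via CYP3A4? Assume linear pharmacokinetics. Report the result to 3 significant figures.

0.471

Let fm be the CYP3A4 fraction. New clearance relative to baseline = fm × 2.2 + (1 − fm).
AUC ratio = 1 / (new CL fraction), so new CL fraction = 1 / 0.639 = 1.565.
fm × 2.2 + 1 − fm = 1.565  ⇒  fm × (2.2 − 1) = 0.5649  ⇒  fm = 0.471.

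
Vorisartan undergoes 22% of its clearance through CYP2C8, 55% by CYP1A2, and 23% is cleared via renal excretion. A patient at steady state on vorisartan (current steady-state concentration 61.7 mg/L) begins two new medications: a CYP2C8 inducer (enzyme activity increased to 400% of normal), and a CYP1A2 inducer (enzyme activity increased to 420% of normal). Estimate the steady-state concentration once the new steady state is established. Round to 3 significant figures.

18.0 mg/L

The CYP2C8 pathway (22% of clearance) is boosted to 4× activity: 0.22 × 4 = 0.88.
The CYP1A2 pathway (55% of clearance) rises to 4.2× activity: 0.55 × 4.2 = 2.31.
Non-CYP routes (23%) are unchanged.
Relative clearance = 0.88 + 2.31 + 0.23 = 3.42.
New steady-state concentration = 61.7 / 3.42 = 18.0 mg/L (concentration scales inversely with clearance).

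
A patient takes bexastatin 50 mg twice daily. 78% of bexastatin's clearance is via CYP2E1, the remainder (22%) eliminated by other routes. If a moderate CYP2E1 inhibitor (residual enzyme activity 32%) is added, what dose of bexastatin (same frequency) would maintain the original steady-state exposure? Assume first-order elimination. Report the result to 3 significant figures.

The CYP2E1 pathway (78% of clearance) falls to 0.32× activity: 0.78 × 0.32 = 0.2496.
The remaining 22% of clearance is unaffected.
New clearance relative to baseline: 0.2496 + 0.22 = 0.4696.
Exposure is unchanged when dose changes in proportion to clearance. New dose = 50 mg × 0.4696 = 23.5 mg.

23.5 mg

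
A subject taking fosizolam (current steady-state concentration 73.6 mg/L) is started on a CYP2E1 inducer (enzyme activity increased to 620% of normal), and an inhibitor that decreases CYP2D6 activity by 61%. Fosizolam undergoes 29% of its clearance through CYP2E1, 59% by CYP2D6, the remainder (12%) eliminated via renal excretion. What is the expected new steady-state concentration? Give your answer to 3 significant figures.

34.3 mg/L

The CYP2E1 pathway (29% of clearance) is boosted to 6.2× activity: 0.29 × 6.2 = 1.798.
The CYP2D6 pathway (59% of clearance) is reduced to 0.39× activity: 0.59 × 0.39 = 0.2301.
The remaining 12% of clearance is unaffected.
CL_new/CL_old = 1.798 + 0.2301 + 0.12 = 2.1481.
Dividing the baseline by the relative clearance: 73.6 / 2.1481 = 34.3 mg/L.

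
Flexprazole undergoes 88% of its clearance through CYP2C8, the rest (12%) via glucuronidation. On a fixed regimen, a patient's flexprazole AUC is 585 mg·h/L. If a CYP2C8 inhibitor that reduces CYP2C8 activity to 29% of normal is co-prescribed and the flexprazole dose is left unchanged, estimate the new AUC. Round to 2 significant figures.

CYP2C8: 0.88 × 0.29 = 0.2552
Other: 0.12 (unchanged)
CL_new/CL_old = 0.2552 + 0.12 = 0.3752.
New AUC = baseline ÷ relative clearance = 585 / 0.3752 = 1.6 × 10³ mg·h/L.

1.6 × 10³ mg·h/L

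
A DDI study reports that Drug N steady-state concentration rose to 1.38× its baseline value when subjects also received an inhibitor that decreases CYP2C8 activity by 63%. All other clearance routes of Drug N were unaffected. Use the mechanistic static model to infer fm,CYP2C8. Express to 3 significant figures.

Let fm be the CYP2C8 fraction. New clearance relative to baseline = fm × 0.37 + (1 − fm).
Steady-state concentration ratio = 1 / (new CL fraction), so new CL fraction = 1 / 1.38 = 0.7246.
fm × 0.37 + 1 − fm = 0.7246  ⇒  fm × (0.37 − 1) = −0.2754  ⇒  fm = 0.437.

0.437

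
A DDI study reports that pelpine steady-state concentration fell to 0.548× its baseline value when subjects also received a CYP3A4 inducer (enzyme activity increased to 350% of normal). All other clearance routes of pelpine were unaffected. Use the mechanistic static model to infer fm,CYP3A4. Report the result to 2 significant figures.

Write x for the fraction cleared via CYP3A4. The observed steady-state concentration change means clearance rose to 1/0.548 = 1.825 of baseline.
Only the CYP3A4 route changed, so 1.825 = x·3.5 + (1 − x), giving x = 0.33.

0.33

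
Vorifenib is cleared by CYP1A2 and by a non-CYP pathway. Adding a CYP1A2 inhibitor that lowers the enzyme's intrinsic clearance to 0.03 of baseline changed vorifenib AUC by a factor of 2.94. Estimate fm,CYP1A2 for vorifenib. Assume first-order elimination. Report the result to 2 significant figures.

Let x = fm,CYP1A2. Because AUC ∝ 1/CL, relative clearance fell to 1/2.94 = 0.3401.
Setting x·0.03 + (1 − x) = 0.3401 and solving: x = (0.3401 − 1)/(0.03 − 1) = 0.68.

0.68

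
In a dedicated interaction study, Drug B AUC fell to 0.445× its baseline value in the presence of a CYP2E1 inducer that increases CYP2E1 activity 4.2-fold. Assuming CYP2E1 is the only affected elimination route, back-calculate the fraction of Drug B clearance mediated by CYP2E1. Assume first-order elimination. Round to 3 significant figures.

0.390

Let fm be the CYP2E1 fraction. New clearance relative to baseline = fm × 4.2 + (1 − fm).
AUC ratio = 1 / (new CL fraction), so new CL fraction = 1 / 0.445 = 2.247.
fm × 4.2 + 1 − fm = 2.247  ⇒  fm × (4.2 − 1) = 1.247  ⇒  fm = 0.390.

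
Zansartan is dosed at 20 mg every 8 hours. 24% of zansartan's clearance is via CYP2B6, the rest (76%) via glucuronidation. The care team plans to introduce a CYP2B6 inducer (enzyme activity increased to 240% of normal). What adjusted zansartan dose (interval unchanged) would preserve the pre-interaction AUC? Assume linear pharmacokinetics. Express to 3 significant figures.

26.7 mg

CYP2B6: 0.24 × 2.4 = 0.576
Other: 0.76 (unchanged)
New clearance relative to baseline: 0.576 + 0.76 = 1.336.
Css,avg = (dose rate)/CL, so holding Css fixed requires dose ∝ CL: 20 × 1.336 = 26.7 mg.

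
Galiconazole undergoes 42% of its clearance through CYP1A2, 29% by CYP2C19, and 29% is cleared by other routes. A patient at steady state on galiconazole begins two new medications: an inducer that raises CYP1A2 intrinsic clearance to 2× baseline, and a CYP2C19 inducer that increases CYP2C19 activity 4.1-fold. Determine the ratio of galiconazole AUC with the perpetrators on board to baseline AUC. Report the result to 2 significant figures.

0.43

The CYP1A2 pathway (42% of clearance) is boosted to 2× activity: 0.42 × 2 = 0.84.
The CYP2C19 pathway (29% of clearance) increases to 4.1× activity: 0.29 × 4.1 = 1.189.
Non-CYP routes (29%) are unchanged.
CL_new/CL_old = 0.84 + 1.189 + 0.29 = 2.319.
Net AUC ratio = 1 / 2.319 = 0.43.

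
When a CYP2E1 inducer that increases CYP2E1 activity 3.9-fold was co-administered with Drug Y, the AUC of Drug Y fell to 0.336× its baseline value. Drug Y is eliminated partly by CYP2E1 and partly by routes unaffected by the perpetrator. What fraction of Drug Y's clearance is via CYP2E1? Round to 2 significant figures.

0.68

Let x = fm,CYP2E1. Because AUC ∝ 1/CL, relative clearance rose to 1/0.336 = 2.976.
Only the CYP2E1 route changed, so 2.976 = x·3.9 + (1 − x), giving x = 0.68.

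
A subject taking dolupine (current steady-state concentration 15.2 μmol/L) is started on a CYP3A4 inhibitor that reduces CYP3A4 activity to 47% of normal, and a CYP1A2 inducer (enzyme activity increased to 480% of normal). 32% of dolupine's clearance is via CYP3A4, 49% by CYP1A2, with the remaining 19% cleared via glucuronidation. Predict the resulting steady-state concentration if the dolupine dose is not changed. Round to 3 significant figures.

The CYP3A4 pathway (32% of clearance) is reduced to 0.47× activity: 0.32 × 0.47 = 0.1504.
The CYP1A2 pathway (49% of clearance) increases to 4.8× activity: 0.49 × 4.8 = 2.352.
Non-CYP routes (19%) are unchanged.
Relative clearance = 0.1504 + 2.352 + 0.19 = 2.6924.
Steady-state concentration ∝ 1/CL: new value = 15.2 / 2.6924 = 5.65 μmol/L.

5.65 μmol/L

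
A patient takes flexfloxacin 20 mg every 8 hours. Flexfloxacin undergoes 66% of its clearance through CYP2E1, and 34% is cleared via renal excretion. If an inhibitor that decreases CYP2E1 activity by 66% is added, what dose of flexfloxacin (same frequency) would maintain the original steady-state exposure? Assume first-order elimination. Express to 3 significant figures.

CYP2E1: 0.66 × 0.34 = 0.2244
Other: 0.34 (unchanged)
CL_new/CL_old = 0.2244 + 0.34 = 0.5644.
To maintain the same steady-state level, dose must scale with clearance: new dose = 20 × 0.5644 = 11.3 mg.

11.3 mg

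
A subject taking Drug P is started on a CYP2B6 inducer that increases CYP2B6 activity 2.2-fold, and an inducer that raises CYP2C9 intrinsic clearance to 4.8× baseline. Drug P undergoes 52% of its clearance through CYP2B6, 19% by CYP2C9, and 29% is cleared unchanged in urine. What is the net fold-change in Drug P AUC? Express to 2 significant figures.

0.43

CYP2B6: 0.52 × 2.2 = 1.144
CYP2C9: 0.19 × 4.8 = 0.912
Other: 0.29 (unchanged)
Relative clearance = 1.144 + 0.912 + 0.29 = 2.346.
Net AUC ratio = 1 / 2.346 = 0.43.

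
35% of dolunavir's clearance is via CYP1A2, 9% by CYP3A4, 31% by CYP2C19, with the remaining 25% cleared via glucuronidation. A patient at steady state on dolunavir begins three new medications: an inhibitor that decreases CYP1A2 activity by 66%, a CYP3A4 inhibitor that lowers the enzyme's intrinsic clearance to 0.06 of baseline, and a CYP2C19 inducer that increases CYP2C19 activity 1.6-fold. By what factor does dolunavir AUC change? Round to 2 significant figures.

1.1

The CYP1A2 pathway (35% of clearance) falls to 0.34× activity: 0.35 × 0.34 = 0.119.
The CYP3A4 pathway (9% of clearance) falls to 0.06× activity: 0.09 × 0.06 = 0.0054.
The CYP2C19 pathway (31% of clearance) increases to 1.6× activity: 0.31 × 1.6 = 0.496.
The remaining 25% of clearance is unaffected.
Relative clearance = 0.119 + 0.0054 + 0.496 + 0.25 = 0.8704.
Because AUC varies inversely with clearance, the combined effect is 1 / 0.8704 = 1.1.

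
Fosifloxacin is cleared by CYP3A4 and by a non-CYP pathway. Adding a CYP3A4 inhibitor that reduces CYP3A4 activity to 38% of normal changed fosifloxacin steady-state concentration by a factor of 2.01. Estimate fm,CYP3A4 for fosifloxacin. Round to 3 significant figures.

Let fm be the CYP3A4 fraction. New clearance relative to baseline = fm × 0.38 + (1 − fm).
Steady-state concentration ratio = 1 / (new CL fraction), so new CL fraction = 1 / 2.01 = 0.4975.
fm × 0.38 + 1 − fm = 0.4975  ⇒  fm × (0.38 − 1) = −0.5025  ⇒  fm = 0.810.

0.810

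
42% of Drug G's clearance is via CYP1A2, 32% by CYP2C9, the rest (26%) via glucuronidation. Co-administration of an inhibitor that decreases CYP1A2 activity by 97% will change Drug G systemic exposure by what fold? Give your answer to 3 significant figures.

CYP1A2: 0.42 × 0.03 = 0.0126
CYP2C9: 0.32 (unchanged)
Other: 0.26 (unchanged)
Relative clearance = 0.0126 + 0.32 + 0.26 = 0.5926.
Systemic exposure is inversely proportional to clearance, so the fold-change is 1 / 0.5926 = 1.69.

1.69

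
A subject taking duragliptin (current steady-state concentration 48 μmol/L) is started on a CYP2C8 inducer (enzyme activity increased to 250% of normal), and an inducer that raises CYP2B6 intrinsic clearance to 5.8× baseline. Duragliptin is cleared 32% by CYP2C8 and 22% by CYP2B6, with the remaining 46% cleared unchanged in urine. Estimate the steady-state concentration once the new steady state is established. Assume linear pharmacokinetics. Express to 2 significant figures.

19 μmol/L

The CYP2C8 pathway (32% of clearance) is boosted to 2.5× activity: 0.32 × 2.5 = 0.8.
The CYP2B6 pathway (22% of clearance) increases to 5.8× activity: 0.22 × 5.8 = 1.276.
The remaining 46% of clearance is unaffected.
CL_new/CL_old = 0.8 + 1.276 + 0.46 = 2.536.
Steady-state concentration ∝ 1/CL: new value = 48 / 2.536 = 19 μmol/L.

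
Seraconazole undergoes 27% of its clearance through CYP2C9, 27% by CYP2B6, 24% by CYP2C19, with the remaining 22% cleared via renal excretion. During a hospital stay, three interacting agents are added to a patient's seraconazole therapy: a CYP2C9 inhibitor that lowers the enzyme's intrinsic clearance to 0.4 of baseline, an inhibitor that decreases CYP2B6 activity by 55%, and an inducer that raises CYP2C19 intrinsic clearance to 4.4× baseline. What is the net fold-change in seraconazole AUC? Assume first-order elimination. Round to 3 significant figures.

The CYP2C9 pathway (27% of clearance) is reduced to 0.4× activity: 0.27 × 0.4 = 0.108.
The CYP2B6 pathway (27% of clearance) drops to 0.45× activity: 0.27 × 0.45 = 0.1215.
The CYP2C19 pathway (24% of clearance) rises to 4.4× activity: 0.24 × 4.4 = 1.056.
Non-CYP routes (22%) are unchanged.
Relative clearance = 0.108 + 0.1215 + 1.056 + 0.22 = 1.5055.
AUC ∝ 1/CL: fold-change = 1 / 1.5055 = 0.664.

0.664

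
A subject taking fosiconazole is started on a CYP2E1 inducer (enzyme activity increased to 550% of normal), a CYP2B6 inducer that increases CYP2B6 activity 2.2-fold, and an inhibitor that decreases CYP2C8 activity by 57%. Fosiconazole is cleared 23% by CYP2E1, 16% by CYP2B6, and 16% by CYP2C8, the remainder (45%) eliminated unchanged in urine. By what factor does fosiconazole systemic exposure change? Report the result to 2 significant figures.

0.47

The CYP2E1 pathway (23% of clearance) rises to 5.5× activity: 0.23 × 5.5 = 1.265.
The CYP2B6 pathway (16% of clearance) rises to 2.2× activity: 0.16 × 2.2 = 0.352.
The CYP2C8 pathway (16% of clearance) drops to 0.43× activity: 0.16 × 0.43 = 0.0688.
Non-CYP routes (45%) are unchanged.
CL_new/CL_old = 1.265 + 0.352 + 0.0688 + 0.45 = 2.1358.
Net systemic exposure ratio = 1 / 2.1358 = 0.47.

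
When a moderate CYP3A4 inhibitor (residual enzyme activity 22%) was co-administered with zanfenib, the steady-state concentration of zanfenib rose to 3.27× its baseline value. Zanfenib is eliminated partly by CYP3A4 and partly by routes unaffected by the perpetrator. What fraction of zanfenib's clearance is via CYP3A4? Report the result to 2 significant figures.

CL'/CL = 1 / 3.27 = 0.3058
0.22·fm + (1 − fm) = 0.3058
fm = (0.3058 − 1) / (0.22 − 1) = 0.89

0.89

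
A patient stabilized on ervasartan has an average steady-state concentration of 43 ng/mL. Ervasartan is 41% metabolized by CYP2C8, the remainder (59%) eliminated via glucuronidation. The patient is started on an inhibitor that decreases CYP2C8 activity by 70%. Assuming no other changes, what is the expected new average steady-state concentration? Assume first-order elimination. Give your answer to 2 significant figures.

60 ng/mL

The CYP2C8 pathway (41% of clearance) falls to 0.3× activity: 0.41 × 0.3 = 0.123.
Non-CYP routes (59%) are unchanged.
Relative clearance = 0.123 + 0.59 = 0.713.
New average steady-state concentration = baseline ÷ relative clearance = 43 / 0.713 = 60 ng/mL.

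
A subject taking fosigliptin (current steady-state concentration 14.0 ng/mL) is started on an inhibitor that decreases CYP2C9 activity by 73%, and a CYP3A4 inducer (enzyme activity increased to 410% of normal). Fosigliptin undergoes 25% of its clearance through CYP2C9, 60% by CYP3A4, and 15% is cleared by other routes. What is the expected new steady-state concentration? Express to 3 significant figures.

5.23 ng/mL

The CYP2C9 pathway (25% of clearance) drops to 0.27× activity: 0.25 × 0.27 = 0.0675.
The CYP3A4 pathway (60% of clearance) increases to 4.1× activity: 0.6 × 4.1 = 2.46.
Non-CYP routes (15%) are unchanged.
New clearance relative to baseline: 0.0675 + 2.46 + 0.15 = 2.6775.
Steady-state concentration ∝ 1/CL: new value = 14.0 / 2.6775 = 5.23 ng/mL.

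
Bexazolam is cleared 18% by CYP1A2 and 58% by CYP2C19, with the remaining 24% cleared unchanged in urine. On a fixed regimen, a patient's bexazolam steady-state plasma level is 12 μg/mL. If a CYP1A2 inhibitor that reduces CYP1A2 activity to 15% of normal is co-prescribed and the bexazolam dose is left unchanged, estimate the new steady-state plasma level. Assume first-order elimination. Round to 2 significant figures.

CYP1A2: 0.18 × 0.15 = 0.027
CYP2C19: 0.58 (unchanged)
Other: 0.24 (unchanged)
Relative clearance = 0.027 + 0.58 + 0.24 = 0.847.
New steady-state plasma level = baseline ÷ relative clearance = 12 / 0.847 = 14 μg/mL.

14 μg/mL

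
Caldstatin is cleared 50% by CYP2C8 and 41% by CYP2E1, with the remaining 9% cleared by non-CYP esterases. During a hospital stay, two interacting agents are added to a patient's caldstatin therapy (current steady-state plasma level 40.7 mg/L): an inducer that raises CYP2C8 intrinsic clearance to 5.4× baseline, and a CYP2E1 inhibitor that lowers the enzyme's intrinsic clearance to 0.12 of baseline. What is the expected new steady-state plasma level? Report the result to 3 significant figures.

The CYP2C8 pathway (50% of clearance) rises to 5.4× activity: 0.5 × 5.4 = 2.7.
The CYP2E1 pathway (41% of clearance) is reduced to 0.12× activity: 0.41 × 0.12 = 0.0492.
The remaining 9% of clearance is unaffected.
Relative clearance = 2.7 + 0.0492 + 0.09 = 2.8392.
Dividing the baseline by the relative clearance: 40.7 / 2.8392 = 14.3 mg/L.

14.3 mg/L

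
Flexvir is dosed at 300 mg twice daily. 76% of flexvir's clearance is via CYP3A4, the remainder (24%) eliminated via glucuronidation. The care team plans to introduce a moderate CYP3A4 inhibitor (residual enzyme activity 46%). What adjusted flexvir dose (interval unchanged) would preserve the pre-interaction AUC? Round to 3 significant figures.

CYP3A4: 0.76 × 0.46 = 0.3496
Other: 0.24 (unchanged)
Relative clearance = 0.3496 + 0.24 = 0.5896.
To maintain the same steady-state level, dose must scale with clearance: new dose = 300 × 0.5896 = 177 mg.

177 mg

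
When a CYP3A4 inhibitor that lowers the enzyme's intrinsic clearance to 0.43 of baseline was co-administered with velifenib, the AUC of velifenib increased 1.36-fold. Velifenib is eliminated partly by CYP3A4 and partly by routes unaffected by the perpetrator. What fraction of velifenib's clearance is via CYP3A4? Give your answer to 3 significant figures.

0.464

Write x for the fraction cleared via CYP3A4. The observed AUC change means clearance fell to 1/1.36 = 0.7353 of baseline.
Only the CYP3A4 route changed, so 0.7353 = x·0.43 + (1 − x), giving x = 0.464.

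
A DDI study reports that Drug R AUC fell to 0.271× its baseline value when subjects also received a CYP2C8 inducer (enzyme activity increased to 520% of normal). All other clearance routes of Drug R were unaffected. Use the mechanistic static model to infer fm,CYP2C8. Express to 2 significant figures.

0.64

Let x = fm,CYP2C8. Because AUC ∝ 1/CL, relative clearance rose to 1/0.271 = 3.69.
Setting x·5.2 + (1 − x) = 3.69 and solving: x = (3.69 − 1)/(5.2 − 1) = 0.64.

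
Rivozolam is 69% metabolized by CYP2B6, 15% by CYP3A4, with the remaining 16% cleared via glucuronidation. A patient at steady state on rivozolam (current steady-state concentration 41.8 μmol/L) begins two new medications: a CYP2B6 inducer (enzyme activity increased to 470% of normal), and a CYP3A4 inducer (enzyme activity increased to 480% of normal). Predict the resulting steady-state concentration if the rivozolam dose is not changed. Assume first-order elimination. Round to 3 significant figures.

The CYP2B6 pathway (69% of clearance) is boosted to 4.7× activity: 0.69 × 4.7 = 3.243.
The CYP3A4 pathway (15% of clearance) increases to 4.8× activity: 0.15 × 4.8 = 0.72.
Non-CYP routes (16%) are unchanged.
New clearance relative to baseline: 3.243 + 0.72 + 0.16 = 4.123.
Steady-state concentration ∝ 1/CL: new value = 41.8 / 4.123 = 10.1 μmol/L.

10.1 μmol/L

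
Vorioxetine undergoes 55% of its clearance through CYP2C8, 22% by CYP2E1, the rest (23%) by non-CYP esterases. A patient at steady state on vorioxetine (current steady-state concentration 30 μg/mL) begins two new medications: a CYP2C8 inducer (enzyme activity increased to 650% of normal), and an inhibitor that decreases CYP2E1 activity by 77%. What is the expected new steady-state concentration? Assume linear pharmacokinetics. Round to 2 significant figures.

7.8 μg/mL

The CYP2C8 pathway (55% of clearance) is boosted to 6.5× activity: 0.55 × 6.5 = 3.575.
The CYP2E1 pathway (22% of clearance) falls to 0.23× activity: 0.22 × 0.23 = 0.0506.
Non-CYP routes (23%) are unchanged.
Relative clearance = 3.575 + 0.0506 + 0.23 = 3.8556.
Steady-state concentration ∝ 1/CL: new value = 30 / 3.8556 = 7.8 μg/mL.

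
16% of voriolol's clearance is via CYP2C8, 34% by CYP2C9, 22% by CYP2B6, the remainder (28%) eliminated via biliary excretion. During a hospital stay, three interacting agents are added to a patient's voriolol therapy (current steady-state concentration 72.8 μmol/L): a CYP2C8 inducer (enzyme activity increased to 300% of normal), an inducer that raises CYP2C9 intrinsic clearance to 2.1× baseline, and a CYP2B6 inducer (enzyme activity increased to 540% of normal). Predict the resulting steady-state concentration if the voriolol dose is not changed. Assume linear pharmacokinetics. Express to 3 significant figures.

27.3 μmol/L

The CYP2C8 pathway (16% of clearance) is boosted to 3× activity: 0.16 × 3 = 0.48.
The CYP2C9 pathway (34% of clearance) rises to 2.1× activity: 0.34 × 2.1 = 0.714.
The CYP2B6 pathway (22% of clearance) rises to 5.4× activity: 0.22 × 5.4 = 1.188.
Non-CYP routes (28%) are unchanged.
New clearance relative to baseline: 0.48 + 0.714 + 1.188 + 0.28 = 2.662.
Dividing the baseline by the relative clearance: 72.8 / 2.662 = 27.3 μmol/L.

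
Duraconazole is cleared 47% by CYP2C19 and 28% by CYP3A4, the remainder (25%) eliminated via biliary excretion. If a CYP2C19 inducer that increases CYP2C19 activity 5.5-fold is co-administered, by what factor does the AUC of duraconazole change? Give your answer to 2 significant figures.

0.32

The CYP2C19 pathway (47% of clearance) is boosted to 5.5× activity: 0.47 × 5.5 = 2.585.
CYP3A4 (28%) and the residual 25% are unaffected.
New clearance relative to baseline: 2.585 + 0.28 + 0.25 = 3.115.
AUC is inversely proportional to clearance, so the fold-change is 1 / 3.115 = 0.32.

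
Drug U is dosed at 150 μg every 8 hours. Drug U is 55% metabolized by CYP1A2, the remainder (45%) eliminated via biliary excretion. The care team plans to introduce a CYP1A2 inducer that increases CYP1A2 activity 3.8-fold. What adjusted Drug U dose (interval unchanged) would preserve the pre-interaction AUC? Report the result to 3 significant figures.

CYP1A2: 0.55 × 3.8 = 2.09
Other: 0.45 (unchanged)
CL_new/CL_old = 2.09 + 0.45 = 2.54.
Exposure is unchanged when dose changes in proportion to clearance. New dose = 150 μg × 2.54 = 381 μg.

381 μg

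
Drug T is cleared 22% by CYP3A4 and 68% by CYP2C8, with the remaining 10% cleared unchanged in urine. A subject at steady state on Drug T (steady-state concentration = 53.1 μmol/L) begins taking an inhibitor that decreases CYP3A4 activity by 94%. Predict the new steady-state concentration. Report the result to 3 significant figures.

CYP3A4: 0.22 × 0.06 = 0.0132
CYP2C8: 0.68 (unchanged)
Other: 0.1 (unchanged)
Relative clearance = 0.0132 + 0.68 + 0.1 = 0.7932.
With dosing unchanged, steady-state concentration scales as 1/CL: 53.1 / 0.7932 = 66.9 μmol/L.

66.9 μmol/L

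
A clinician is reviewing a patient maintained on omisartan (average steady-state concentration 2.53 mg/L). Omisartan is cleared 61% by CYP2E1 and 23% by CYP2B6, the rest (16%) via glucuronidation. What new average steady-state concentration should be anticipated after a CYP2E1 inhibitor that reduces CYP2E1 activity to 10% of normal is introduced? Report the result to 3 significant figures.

5.61 mg/L

CYP2E1: 0.61 × 0.1 = 0.061
CYP2B6: 0.23 (unchanged)
Other: 0.16 (unchanged)
CL_new/CL_old = 0.061 + 0.23 + 0.16 = 0.451.
With dosing unchanged, average steady-state concentration scales as 1/CL: 2.53 / 0.451 = 5.61 mg/L.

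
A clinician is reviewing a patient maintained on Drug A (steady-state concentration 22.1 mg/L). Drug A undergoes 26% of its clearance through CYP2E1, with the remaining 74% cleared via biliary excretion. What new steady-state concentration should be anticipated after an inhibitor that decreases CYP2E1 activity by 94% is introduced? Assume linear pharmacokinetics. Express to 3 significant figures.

29.2 mg/L

CYP2E1: 0.26 × 0.06 = 0.0156
Other: 0.74 (unchanged)
Relative clearance = 0.0156 + 0.74 = 0.7556.
New steady-state concentration = baseline ÷ relative clearance = 22.1 / 0.7556 = 29.2 mg/L.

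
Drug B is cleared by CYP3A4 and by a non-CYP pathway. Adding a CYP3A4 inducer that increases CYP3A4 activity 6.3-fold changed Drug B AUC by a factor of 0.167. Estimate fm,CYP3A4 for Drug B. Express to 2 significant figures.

Call the CYP3A4 fraction fm. After the interaction, CL_new/CL_old = fm × 6.3 + (1 − fm).
AUC ratio = 1 / (new CL fraction), so new CL fraction = 1 / 0.167 = 5.988.
fm × 6.3 + 1 − fm = 5.988  ⇒  fm × (6.3 − 1) = 4.988  ⇒  fm = 0.94.

0.94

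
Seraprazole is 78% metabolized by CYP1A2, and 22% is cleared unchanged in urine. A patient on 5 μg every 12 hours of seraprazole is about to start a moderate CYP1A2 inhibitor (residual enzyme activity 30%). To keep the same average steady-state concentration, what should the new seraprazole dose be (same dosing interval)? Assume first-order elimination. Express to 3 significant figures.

2.27 μg

The CYP1A2 pathway (78% of clearance) is reduced to 0.3× activity: 0.78 × 0.3 = 0.234.
The remaining 22% of clearance is unaffected.
CL_new/CL_old = 0.234 + 0.22 = 0.454.
Css,avg = (dose rate)/CL, so holding Css fixed requires dose ∝ CL: 5 × 0.454 = 2.27 μg.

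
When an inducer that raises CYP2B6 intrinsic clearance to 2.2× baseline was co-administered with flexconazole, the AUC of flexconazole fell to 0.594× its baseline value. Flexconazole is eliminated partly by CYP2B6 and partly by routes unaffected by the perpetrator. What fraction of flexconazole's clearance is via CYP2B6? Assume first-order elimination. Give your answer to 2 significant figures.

0.57

Let fm be the CYP2B6 fraction. New clearance relative to baseline = fm × 2.2 + (1 − fm).
AUC ratio = 1 / (new CL fraction), so new CL fraction = 1 / 0.594 = 1.684.
fm × 2.2 + 1 − fm = 1.684  ⇒  fm × (2.2 − 1) = 0.6835  ⇒  fm = 0.57.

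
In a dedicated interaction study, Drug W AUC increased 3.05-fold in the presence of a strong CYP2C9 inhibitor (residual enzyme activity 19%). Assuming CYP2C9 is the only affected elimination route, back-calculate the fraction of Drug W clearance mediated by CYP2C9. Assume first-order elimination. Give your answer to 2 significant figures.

Let x = fm,CYP2C9. Because AUC ∝ 1/CL, relative clearance fell to 1/3.05 = 0.3279.
Only the CYP2C9 route changed, so 0.3279 = x·0.19 + (1 − x), giving x = 0.83.

0.83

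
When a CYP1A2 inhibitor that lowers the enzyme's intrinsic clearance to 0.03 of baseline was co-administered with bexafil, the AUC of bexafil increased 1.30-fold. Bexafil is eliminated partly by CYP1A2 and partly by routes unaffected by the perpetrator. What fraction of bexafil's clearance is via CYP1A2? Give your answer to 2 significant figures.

Let x = fm,CYP1A2. Because AUC ∝ 1/CL, relative clearance fell to 1/1.30 = 0.7692.
Only the CYP1A2 route changed, so 0.7692 = x·0.03 + (1 − x), giving x = 0.24.

0.24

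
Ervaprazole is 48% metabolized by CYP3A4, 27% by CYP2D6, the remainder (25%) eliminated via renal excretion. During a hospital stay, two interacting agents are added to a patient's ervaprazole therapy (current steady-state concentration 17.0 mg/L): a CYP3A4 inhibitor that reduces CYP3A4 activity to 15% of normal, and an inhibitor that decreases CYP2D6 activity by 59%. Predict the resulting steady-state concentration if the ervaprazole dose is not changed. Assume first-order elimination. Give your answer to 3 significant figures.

The CYP3A4 pathway (48% of clearance) is reduced to 0.15× activity: 0.48 × 0.15 = 0.072.
The CYP2D6 pathway (27% of clearance) falls to 0.41× activity: 0.27 × 0.41 = 0.1107.
Non-CYP routes (25%) are unchanged.
Relative clearance = 0.072 + 0.1107 + 0.25 = 0.4327.
Steady-state concentration ∝ 1/CL: new value = 17.0 / 0.4327 = 39.3 mg/L.

39.3 mg/L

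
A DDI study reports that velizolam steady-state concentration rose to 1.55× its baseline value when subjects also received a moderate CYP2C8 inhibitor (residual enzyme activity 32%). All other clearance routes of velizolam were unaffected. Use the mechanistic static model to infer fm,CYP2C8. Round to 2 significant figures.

CL'/CL = 1 / 1.55 = 0.6452
0.32·fm + (1 − fm) = 0.6452
fm = (0.6452 − 1) / (0.32 − 1) = 0.52

0.52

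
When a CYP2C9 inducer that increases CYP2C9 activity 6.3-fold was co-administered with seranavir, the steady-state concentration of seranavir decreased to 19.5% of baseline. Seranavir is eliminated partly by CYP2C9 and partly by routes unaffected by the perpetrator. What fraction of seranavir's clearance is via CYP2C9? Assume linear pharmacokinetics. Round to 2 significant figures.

Let fm be the CYP2C9 fraction. New clearance relative to baseline = fm × 6.3 + (1 − fm).
Steady-state concentration ratio = 1 / (new CL fraction), so new CL fraction = 1 / 0.195 = 5.128.
fm × 6.3 + 1 − fm = 5.128  ⇒  fm × (6.3 − 1) = 4.128  ⇒  fm = 0.78.

0.78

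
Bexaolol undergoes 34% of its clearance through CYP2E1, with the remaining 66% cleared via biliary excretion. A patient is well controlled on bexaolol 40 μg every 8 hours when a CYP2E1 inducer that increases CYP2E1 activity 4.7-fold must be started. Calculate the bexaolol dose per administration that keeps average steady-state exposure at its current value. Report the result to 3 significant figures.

90.3 μg

The CYP2E1 pathway (34% of clearance) increases to 4.7× activity: 0.34 × 4.7 = 1.598.
The remaining 66% of clearance is unaffected.
CL_new/CL_old = 1.598 + 0.66 = 2.258.
Css,avg = (dose rate)/CL, so holding Css fixed requires dose ∝ CL: 40 × 2.258 = 90.3 μg.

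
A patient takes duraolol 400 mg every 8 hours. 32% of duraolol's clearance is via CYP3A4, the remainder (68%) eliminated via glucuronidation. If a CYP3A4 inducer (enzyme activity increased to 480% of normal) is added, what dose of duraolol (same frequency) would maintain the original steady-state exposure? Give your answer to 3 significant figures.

886 mg

The CYP3A4 pathway (32% of clearance) increases to 4.8× activity: 0.32 × 4.8 = 1.536.
The remaining 68% of clearance is unaffected.
New clearance relative to baseline: 1.536 + 0.68 = 2.216.
Exposure is unchanged when dose changes in proportion to clearance. New dose = 400 mg × 2.216 = 886 mg.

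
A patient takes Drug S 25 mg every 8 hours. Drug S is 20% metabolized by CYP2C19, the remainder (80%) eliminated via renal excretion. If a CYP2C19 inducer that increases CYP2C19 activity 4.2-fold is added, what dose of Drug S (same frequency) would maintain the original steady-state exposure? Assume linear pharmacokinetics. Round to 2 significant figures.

41 mg

CYP2C19: 0.2 × 4.2 = 0.84
Other: 0.8 (unchanged)
CL_new/CL_old = 0.84 + 0.8 = 1.64.
Exposure is unchanged when dose changes in proportion to clearance. New dose = 25 mg × 1.64 = 41 mg.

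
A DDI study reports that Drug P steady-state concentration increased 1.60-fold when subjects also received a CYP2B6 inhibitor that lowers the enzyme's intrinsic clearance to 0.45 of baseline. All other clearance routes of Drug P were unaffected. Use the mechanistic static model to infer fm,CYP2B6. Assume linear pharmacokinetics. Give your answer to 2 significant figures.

0.68

Call the CYP2B6 fraction fm. After the interaction, CL_new/CL_old = fm × 0.45 + (1 − fm).
Steady-state concentration ratio = 1 / (new CL fraction), so new CL fraction = 1 / 1.60 = 0.625.
fm × 0.45 + 1 − fm = 0.625  ⇒  fm × (0.45 − 1) = −0.375  ⇒  fm = 0.68.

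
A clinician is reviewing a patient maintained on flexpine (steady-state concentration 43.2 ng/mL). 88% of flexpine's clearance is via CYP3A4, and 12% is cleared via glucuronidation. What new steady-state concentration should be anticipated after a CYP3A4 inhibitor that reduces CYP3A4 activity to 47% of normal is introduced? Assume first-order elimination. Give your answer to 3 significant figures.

81.0 ng/mL

The CYP3A4 pathway (88% of clearance) falls to 0.47× activity: 0.88 × 0.47 = 0.4136.
Non-CYP routes (12%) are unchanged.
Relative clearance = 0.4136 + 0.12 = 0.5336.
With dosing unchanged, steady-state concentration scales as 1/CL: 43.2 / 0.5336 = 81.0 ng/mL.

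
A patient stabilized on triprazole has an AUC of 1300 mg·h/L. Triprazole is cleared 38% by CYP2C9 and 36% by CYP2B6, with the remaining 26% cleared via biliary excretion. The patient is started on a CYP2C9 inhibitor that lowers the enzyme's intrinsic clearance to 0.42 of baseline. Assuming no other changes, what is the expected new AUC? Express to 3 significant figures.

1.67 × 10³ mg·h/L

The CYP2C9 pathway (38% of clearance) is reduced to 0.42× activity: 0.38 × 0.42 = 0.1596.
CYP2B6 (36%) and the residual 26% are unaffected.
New clearance relative to baseline: 0.1596 + 0.36 + 0.26 = 0.7796.
With dosing unchanged, AUC scales as 1/CL: 1300 / 0.7796 = 1.67 × 10³ mg·h/L.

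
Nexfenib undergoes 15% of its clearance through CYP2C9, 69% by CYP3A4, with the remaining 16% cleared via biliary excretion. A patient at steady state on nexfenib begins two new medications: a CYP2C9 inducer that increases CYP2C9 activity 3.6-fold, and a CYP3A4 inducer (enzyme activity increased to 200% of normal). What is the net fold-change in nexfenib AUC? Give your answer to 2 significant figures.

The CYP2C9 pathway (15% of clearance) increases to 3.6× activity: 0.15 × 3.6 = 0.54.
The CYP3A4 pathway (69% of clearance) increases to 2× activity: 0.69 × 2 = 1.38.
Non-CYP routes (16%) are unchanged.
Relative clearance = 0.54 + 1.38 + 0.16 = 2.08.
AUC ∝ 1/CL: fold-change = 1 / 2.08 = 0.48.

0.48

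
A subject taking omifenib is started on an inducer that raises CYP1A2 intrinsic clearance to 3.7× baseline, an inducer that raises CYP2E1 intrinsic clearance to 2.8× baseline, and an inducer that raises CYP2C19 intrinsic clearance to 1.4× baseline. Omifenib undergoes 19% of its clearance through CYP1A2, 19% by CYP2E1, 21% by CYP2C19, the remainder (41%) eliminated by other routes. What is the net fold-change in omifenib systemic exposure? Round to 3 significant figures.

0.516

The CYP1A2 pathway (19% of clearance) rises to 3.7× activity: 0.19 × 3.7 = 0.703.
The CYP2E1 pathway (19% of clearance) increases to 2.8× activity: 0.19 × 2.8 = 0.532.
The CYP2C19 pathway (21% of clearance) is boosted to 1.4× activity: 0.21 × 1.4 = 0.294.
The remaining 41% of clearance is unaffected.
New clearance relative to baseline: 0.703 + 0.532 + 0.294 + 0.41 = 1.939.
Because systemic exposure varies inversely with clearance, the combined effect is 1 / 1.939 = 0.516.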